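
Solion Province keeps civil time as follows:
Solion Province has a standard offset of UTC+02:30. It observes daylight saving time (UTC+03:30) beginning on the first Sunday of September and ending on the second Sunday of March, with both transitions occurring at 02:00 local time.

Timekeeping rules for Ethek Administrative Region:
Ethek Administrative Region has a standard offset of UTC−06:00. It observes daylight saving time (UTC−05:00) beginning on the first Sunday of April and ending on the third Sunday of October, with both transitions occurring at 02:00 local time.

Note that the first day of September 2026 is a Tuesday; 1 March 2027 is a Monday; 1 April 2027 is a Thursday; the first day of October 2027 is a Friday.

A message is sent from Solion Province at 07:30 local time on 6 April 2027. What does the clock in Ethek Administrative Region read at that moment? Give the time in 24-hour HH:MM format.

1 September 2026 is a Tuesday, so the first Sunday is September 6.
1 March 2027 is a Monday, so the first Sunday is March 7 and the second is March 14.
6 April 2027 does not fall between 6 September 2026 and 14 March 2027, so daylight saving is not in effect and Solion Province is at UTC+02:30.
07:30 Solion Province − 2h30m = 05:00 UTC.
1 April 2027 is a Thursday, so the first Sunday is April 4.
1 October 2027 is a Friday, so the first Sunday is October 3 and the third is October 17.
At the standard offset (UTC−06:00), 05:00 UTC − 6h = 23:00 Ethek Administrative Region standard time (rolling into the previous day, 5 April 2027).
The standard-time date in Ethek Administrative Region, 5 April 2027, falls between 4 April and 17 October, so daylight saving is in effect and Ethek Administrative Region is at UTC−05:00.
05:00 UTC − 5h = 00:00 Ethek Administrative Region.

00:00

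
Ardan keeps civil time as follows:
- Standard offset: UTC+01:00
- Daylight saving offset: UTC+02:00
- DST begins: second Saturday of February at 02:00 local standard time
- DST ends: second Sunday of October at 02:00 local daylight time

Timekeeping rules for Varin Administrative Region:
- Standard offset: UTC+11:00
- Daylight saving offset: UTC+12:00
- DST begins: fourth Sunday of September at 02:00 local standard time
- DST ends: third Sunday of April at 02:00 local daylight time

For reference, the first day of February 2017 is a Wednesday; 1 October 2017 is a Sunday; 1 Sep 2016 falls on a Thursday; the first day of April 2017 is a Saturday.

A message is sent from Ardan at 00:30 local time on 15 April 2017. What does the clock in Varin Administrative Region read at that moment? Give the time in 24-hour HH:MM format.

1 February 2017 is a Wednesday, so the first Saturday is February 4 and the second is February 11.
1 October 2017 is a Sunday, so the first Sunday is October 1 and the second is October 8.
Daylight saving runs 11 February – 8 October; 15 April 2017 is inside that window, so Ardan is at UTC+02:00.
00:30 Ardan − 2h = 22:30 UTC (rolling into the previous day, 14 April 2017).
1 September 2016 is a Thursday, so the first Sunday is September 4 and the fourth is September 25.
1 April 2017 is a Saturday, so the first Sunday is April 2 and the third is April 16.
At the standard offset (UTC+11:00), 22:30 UTC + 11h = 09:30 Varin Administrative Region standard time (rolling into the next day, 15 April 2017).
Daylight saving runs 25 September 2016 – 16 April 2017; the standard-time date in Varin Administrative Region, 15 April 2017, is inside that window, so Varin Administrative Region is at UTC+12:00.
22:30 UTC + 12h = 10:30 Varin Administrative Region (rolling into the next day, 15 April 2017).

10:30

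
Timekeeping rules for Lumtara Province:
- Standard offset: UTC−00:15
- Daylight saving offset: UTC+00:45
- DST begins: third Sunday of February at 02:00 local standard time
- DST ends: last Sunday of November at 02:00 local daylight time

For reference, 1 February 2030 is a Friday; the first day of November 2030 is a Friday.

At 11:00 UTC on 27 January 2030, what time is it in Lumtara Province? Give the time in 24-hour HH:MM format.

10:45

1 February 2030 is a Friday, so the first Sunday is February 3 and the third is February 17.
1 November 2030 is a Friday, so Sundays fall on 3, 10, 17, 24; the last is November 24.
At the standard offset (UTC−00:15), 11:00 UTC − 0h15m = 10:45 Lumtara Province standard time.
The standard-time date in Lumtara Province, 27 January 2030, is outside the daylight-saving period (17 February – 24 November), so Lumtara Province is on standard time, UTC−00:15.
11:00 UTC − 0h15m = 10:45 local.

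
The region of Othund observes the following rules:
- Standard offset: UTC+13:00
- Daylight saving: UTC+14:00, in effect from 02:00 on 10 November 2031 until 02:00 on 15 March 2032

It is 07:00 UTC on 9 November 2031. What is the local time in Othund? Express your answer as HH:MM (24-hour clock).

20:00

At the standard offset (UTC+13:00), 07:00 UTC + 13h = 20:00 Othund standard time.
The standard-time date in Othund, 9 November 2031, does not fall between 10 November 2031 and 15 March 2032, so daylight saving is not in effect and Othund is at UTC+13:00.
07:00 UTC + 13h = 20:00 local.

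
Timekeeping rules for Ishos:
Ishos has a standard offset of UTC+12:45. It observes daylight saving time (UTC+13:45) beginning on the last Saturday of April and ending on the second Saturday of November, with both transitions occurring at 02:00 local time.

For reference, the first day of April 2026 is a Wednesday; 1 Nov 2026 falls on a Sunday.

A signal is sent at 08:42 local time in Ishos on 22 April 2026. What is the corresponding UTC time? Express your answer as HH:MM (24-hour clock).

1 April 2026 is a Wednesday, so Saturdays fall on 4, 11, 18, 25; the last is April 25.
1 November 2026 is a Sunday, so the first Saturday is November 7 and the second is November 14.
22 April 2026 does not fall between 25 April and 14 November, so daylight saving is not in effect and Ishos is at UTC+12:45.
08:42 local − 12h45m = 19:57 UTC (rolling into the previous day, 21 April 2026).

19:57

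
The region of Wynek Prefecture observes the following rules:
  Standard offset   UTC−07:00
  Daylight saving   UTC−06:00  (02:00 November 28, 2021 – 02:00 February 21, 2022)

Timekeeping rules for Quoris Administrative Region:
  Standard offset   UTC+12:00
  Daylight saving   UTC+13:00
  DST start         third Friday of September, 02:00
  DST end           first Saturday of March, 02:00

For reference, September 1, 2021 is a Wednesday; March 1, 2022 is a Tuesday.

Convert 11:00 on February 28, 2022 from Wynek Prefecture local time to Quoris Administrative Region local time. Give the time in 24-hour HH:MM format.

Daylight saving runs 28 November 2021 – 21 February 2022; February 28, 2022 is outside that window, so Wynek Prefecture is on standard time at UTC−07:00.
11:00 Wynek Prefecture + 7h = 18:00 UTC.
1 September 2021 is a Wednesday, so the first Friday is September 3 and the third is September 17.
1 March 2022 is a Tuesday, so the first Saturday is March 5.
At the standard offset (UTC+12:00), 18:00 UTC + 12h = 06:00 Quoris Administrative Region standard time (rolling into the next day, 1 March 2022).
Daylight saving runs 17 September 2021 – 5 March 2022; the standard-time date in Quoris Administrative Region, March 1, 2022, is inside that window, so Quoris Administrative Region is at UTC+13:00.
18:00 UTC + 13h = 07:00 Quoris Administrative Region (rolling into the next day, 1 March 2022).

07:00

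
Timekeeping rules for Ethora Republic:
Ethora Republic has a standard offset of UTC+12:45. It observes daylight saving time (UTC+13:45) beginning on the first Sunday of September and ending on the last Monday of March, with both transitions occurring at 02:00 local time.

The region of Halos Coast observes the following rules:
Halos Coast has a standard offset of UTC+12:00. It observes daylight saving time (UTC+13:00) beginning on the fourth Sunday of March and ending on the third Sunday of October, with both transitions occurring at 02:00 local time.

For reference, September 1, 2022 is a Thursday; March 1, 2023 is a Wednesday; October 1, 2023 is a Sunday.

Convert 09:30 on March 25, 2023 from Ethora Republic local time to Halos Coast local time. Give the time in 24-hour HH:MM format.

07:45

1 September 2022 is a Thursday, so the first Sunday is September 4.
1 March 2023 is a Wednesday, so Mondays fall on 6, 13, 20, 27; the last is March 27.
March 25, 2023 lies within the daylight-saving period (4 September 2022 – 27 March 2023), so Ethora Republic is on daylight time, UTC+13:45.
09:30 Ethora Republic − 13h45m = 19:45 UTC (rolling into the previous day, 24 March 2023).
1 March 2023 is a Wednesday, so the first Sunday is March 5 and the fourth is March 26.
1 October 2023 is a Sunday, so the first Sunday is October 1 and the third is October 15.
At the standard offset (UTC+12:00), 19:45 UTC + 12h = 07:45 Halos Coast standard time (rolling into the next day, 25 March 2023).
The standard-time date in Halos Coast, March 25, 2023, does not fall between 26 March and 15 October, so daylight saving is not in effect and Halos Coast is at UTC+12:00.
19:45 UTC + 12h = 07:45 Halos Coast (rolling into the next day, 25 March 2023).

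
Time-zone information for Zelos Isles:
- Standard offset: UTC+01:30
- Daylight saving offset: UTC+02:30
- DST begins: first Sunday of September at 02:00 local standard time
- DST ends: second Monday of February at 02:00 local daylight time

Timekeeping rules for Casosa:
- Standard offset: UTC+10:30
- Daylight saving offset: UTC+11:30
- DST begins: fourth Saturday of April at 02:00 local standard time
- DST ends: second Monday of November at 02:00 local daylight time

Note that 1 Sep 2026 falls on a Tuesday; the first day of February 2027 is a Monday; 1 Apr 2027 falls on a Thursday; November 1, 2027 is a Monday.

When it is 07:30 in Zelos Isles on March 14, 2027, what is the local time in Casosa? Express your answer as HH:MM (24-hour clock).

1 September 2026 is a Tuesday, so the first Sunday is September 6.
1 February 2027 is a Monday, so the first Monday is February 1 and the second is February 8.
Daylight saving runs 6 September 2026 – 8 February 2027; March 14, 2027 is outside that window, so Zelos Isles is on standard time at UTC+01:30.
07:30 Zelos Isles − 1h30m = 06:00 UTC.
1 April 2027 is a Thursday, so the first Saturday is April 3 and the fourth is April 24.
1 November 2027 is a Monday, so the first Monday is November 1 and the second is November 8.
At the standard offset (UTC+10:30), 06:00 UTC + 10h30m = 16:30 Casosa standard time.
Daylight saving runs 24 April – 8 November; the standard-time date in Casosa, March 14, 2027, is outside that window, so Casosa is on standard time at UTC+10:30.
06:00 UTC + 10h30m = 16:30 Casosa.

16:30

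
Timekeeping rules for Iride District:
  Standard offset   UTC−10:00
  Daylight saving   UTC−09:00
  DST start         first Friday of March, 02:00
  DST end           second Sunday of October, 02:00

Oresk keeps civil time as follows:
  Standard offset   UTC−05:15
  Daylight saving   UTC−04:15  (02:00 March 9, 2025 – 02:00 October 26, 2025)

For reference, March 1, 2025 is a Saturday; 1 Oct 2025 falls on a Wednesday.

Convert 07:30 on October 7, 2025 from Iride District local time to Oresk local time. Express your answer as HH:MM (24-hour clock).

1 March 2025 is a Saturday, so the first Friday is March 7.
1 October 2025 is a Wednesday, so the first Sunday is October 5 and the second is October 12.
October 7, 2025 lies within the daylight-saving period (7 March – 12 October), so Iride District is on daylight time, UTC−09:00.
07:30 Iride District + 9h = 16:30 UTC.
At the standard offset (UTC−05:15), 16:30 UTC − 5h15m = 11:15 Oresk standard time.
The standard-time date in Oresk, October 7, 2025, falls between 9 March and 26 October, so daylight saving is in effect and Oresk is at UTC−04:15.
16:30 UTC − 4h15m = 12:15 Oresk.

12:15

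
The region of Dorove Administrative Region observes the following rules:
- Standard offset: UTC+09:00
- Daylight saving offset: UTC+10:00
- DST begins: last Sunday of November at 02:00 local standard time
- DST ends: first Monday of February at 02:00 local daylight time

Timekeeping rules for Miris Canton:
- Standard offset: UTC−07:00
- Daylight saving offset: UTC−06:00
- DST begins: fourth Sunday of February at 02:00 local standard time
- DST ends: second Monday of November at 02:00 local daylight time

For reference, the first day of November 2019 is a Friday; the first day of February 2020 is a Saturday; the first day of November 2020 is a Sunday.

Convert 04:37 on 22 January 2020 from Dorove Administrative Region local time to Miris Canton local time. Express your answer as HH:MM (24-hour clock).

11:37

1 November 2019 is a Friday, so Sundays fall on 3, 10, 17, 24; the last is November 24.
1 February 2020 is a Saturday, so the first Monday is February 3.
22 January 2020 lies within the daylight-saving period (24 November 2019 – 3 February 2020), so Dorove Administrative Region is on daylight time, UTC+10:00.
04:37 Dorove Administrative Region − 10h = 18:37 UTC (rolling into the previous day, 21 January 2020).
1 February 2020 is a Saturday, so the first Sunday is February 2 and the fourth is February 23.
1 November 2020 is a Sunday, so the first Monday is November 2 and the second is November 9.
At the standard offset (UTC−07:00), 18:37 UTC − 7h = 11:37 Miris Canton standard time.
Daylight saving runs 23 February – 9 November; the standard-time date in Miris Canton, 21 January 2020, is outside that window, so Miris Canton is on standard time at UTC−07:00.
18:37 UTC − 7h = 11:37 Miris Canton.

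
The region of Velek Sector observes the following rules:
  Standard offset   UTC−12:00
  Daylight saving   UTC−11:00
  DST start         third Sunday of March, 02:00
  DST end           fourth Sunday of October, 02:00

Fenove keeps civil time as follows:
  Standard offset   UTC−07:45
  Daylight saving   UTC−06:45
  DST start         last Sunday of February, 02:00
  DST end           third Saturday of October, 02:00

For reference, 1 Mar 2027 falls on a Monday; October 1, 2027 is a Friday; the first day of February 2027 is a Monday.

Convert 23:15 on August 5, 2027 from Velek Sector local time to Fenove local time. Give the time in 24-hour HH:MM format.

1 March 2027 is a Monday, so the first Sunday is March 7 and the third is March 21.
1 October 2027 is a Friday, so the first Sunday is October 3 and the fourth is October 24.
Daylight saving runs 21 March – 24 October; August 5, 2027 is inside that window, so Velek Sector is at UTC−11:00.
23:15 Velek Sector + 11h = 10:15 UTC (rolling into the next day, 6 August 2027).
1 February 2027 is a Monday, so Sundays fall on 7, 14, 21, 28; the last is February 28.
1 October 2027 is a Friday, so the first Saturday is October 2 and the third is October 16.
At the standard offset (UTC−07:45), 10:15 UTC − 7h45m = 02:30 Fenove standard time.
Daylight saving runs 28 February – 16 October; the standard-time date in Fenove, August 6, 2027, is inside that window, so Fenove is at UTC−06:45.
10:15 UTC − 6h45m = 03:30 Fenove.

03:30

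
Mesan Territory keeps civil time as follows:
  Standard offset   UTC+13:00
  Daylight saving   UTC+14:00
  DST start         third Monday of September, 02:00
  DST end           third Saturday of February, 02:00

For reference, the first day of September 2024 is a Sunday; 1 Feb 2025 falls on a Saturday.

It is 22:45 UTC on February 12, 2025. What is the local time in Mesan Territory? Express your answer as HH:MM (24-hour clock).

1 September 2024 is a Sunday, so the first Monday is September 2 and the third is September 16.
1 February 2025 is a Saturday, so the first Saturday is February 1 and the third is February 15.
At the standard offset (UTC+13:00), 22:45 UTC + 13h = 11:45 Mesan Territory standard time (rolling into the next day, 13 February 2025).
Daylight saving runs 16 September 2024 – 15 February 2025; the standard-time date in Mesan Territory, February 13, 2025, is inside that window, so Mesan Territory is at UTC+14:00.
22:45 UTC + 14h = 12:45 local (rolling into the next day, 13 February 2025).

12:45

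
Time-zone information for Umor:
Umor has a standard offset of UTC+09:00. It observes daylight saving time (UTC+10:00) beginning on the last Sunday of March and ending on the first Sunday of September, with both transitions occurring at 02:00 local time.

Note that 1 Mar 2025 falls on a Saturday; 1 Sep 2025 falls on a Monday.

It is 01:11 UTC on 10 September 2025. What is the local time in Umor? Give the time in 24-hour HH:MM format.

10:11

1 March 2025 is a Saturday, so Sundays fall on 2, 9, 16, 23, 30; the last is March 30.
1 September 2025 is a Monday, so the first Sunday is September 7.
At the standard offset (UTC+09:00), 01:11 UTC + 9h = 10:11 Umor standard time.
The standard-time date in Umor, 10 September 2025, is outside the daylight-saving period (30 March – 7 September), so Umor is on standard time, UTC+09:00.
01:11 UTC + 9h = 10:11 local.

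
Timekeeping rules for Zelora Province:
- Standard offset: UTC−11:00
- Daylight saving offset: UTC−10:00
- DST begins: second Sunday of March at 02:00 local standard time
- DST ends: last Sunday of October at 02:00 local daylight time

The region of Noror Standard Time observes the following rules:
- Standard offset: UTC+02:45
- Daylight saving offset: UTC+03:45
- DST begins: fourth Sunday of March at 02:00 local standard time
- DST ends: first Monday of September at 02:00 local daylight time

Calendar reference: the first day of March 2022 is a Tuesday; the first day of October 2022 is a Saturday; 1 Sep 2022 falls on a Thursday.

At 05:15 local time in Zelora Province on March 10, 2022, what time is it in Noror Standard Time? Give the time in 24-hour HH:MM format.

19:00

1 March 2022 is a Tuesday, so the first Sunday is March 6 and the second is March 13.
1 October 2022 is a Saturday, so Sundays fall on 2, 9, 16, 23, 30; the last is October 30.
March 10, 2022 does not fall between 13 March and 30 October, so daylight saving is not in effect and Zelora Province is at UTC−11:00.
05:15 Zelora Province + 11h = 16:15 UTC.
1 March 2022 is a Tuesday, so the first Sunday is March 6 and the fourth is March 27.
1 September 2022 is a Thursday, so the first Monday is September 5.
At the standard offset (UTC+02:45), 16:15 UTC + 2h45m = 19:00 Noror Standard Time standard time.
The standard-time date in Noror Standard Time, March 10, 2022, is outside the daylight-saving period (27 March – 5 September), so Noror Standard Time is on standard time, UTC+02:45.
16:15 UTC + 2h45m = 19:00 Noror Standard Time.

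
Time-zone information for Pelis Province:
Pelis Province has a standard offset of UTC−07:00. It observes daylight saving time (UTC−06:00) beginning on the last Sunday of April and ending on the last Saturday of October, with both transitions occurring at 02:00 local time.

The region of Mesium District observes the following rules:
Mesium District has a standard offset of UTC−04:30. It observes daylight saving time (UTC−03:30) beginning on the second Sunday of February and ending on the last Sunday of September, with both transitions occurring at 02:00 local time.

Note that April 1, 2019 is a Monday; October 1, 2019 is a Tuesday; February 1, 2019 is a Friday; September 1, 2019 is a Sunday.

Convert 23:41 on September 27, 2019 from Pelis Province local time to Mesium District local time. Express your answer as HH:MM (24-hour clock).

02:11

1 April 2019 is a Monday, so Sundays fall on 7, 14, 21, 28; the last is April 28.
1 October 2019 is a Tuesday, so Saturdays fall on 5, 12, 19, 26; the last is October 26.
Daylight saving runs 28 April – 26 October; September 27, 2019 is inside that window, so Pelis Province is at UTC−06:00.
23:41 Pelis Province + 6h = 05:41 UTC (rolling into the next day, 28 September 2019).
1 February 2019 is a Friday, so the first Sunday is February 3 and the second is February 10.
1 September 2019 is a Sunday, so Sundays fall on 1, 8, 15, 22, 29; the last is September 29.
At the standard offset (UTC−04:30), 05:41 UTC − 4h30m = 01:11 Mesium District standard time.
The standard-time date in Mesium District, September 28, 2019, falls between 10 February and 29 September, so daylight saving is in effect and Mesium District is at UTC−03:30.
05:41 UTC − 3h30m = 02:11 Mesium District.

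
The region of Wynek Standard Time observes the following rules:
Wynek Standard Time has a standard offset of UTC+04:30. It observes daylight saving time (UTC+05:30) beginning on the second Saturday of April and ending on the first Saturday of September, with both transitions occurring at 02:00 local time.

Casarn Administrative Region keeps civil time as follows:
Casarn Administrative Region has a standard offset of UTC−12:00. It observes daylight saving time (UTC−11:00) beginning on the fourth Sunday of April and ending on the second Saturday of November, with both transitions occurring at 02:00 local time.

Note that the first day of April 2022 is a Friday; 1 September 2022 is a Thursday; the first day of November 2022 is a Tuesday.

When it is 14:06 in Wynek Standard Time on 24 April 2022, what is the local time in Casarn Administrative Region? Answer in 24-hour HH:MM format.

20:36

1 April 2022 is a Friday, so the first Saturday is April 2 and the second is April 9.
1 September 2022 is a Thursday, so the first Saturday is September 3.
Daylight saving runs 9 April – 3 September; 24 April 2022 is inside that window, so Wynek Standard Time is at UTC+05:30.
14:06 Wynek Standard Time − 5h30m = 08:36 UTC.
1 April 2022 is a Friday, so the first Sunday is April 3 and the fourth is April 24.
1 November 2022 is a Tuesday, so the first Saturday is November 5 and the second is November 12.
At the standard offset (UTC−12:00), 08:36 UTC − 12h = 20:36 Casarn Administrative Region standard time (rolling into the previous day, 23 April 2022).
The standard-time date in Casarn Administrative Region, 23 April 2022, is outside the daylight-saving period (24 April – 12 November), so Casarn Administrative Region is on standard time, UTC−12:00.
08:36 UTC − 12h = 20:36 Casarn Administrative Region (rolling into the previous day, 23 April 2022).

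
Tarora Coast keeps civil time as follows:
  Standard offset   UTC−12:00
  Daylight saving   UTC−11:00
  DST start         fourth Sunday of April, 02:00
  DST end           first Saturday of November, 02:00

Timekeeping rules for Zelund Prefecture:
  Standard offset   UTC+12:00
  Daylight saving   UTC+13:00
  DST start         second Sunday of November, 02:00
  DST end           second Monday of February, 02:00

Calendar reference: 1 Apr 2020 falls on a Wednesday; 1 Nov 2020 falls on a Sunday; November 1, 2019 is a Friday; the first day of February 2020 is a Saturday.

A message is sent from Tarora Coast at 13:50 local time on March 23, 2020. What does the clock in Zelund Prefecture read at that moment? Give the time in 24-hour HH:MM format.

13:50

1 April 2020 is a Wednesday, so the first Sunday is April 5 and the fourth is April 26.
1 November 2020 is a Sunday, so the first Saturday is November 7.
March 23, 2020 is outside the daylight-saving period (26 April – 7 November), so Tarora Coast is on standard time, UTC−12:00.
13:50 Tarora Coast + 12h = 01:50 UTC (rolling into the next day, 24 March 2020).
1 November 2019 is a Friday, so the first Sunday is November 3 and the second is November 10.
1 February 2020 is a Saturday, so the first Monday is February 3 and the second is February 10.
At the standard offset (UTC+12:00), 01:50 UTC + 12h = 13:50 Zelund Prefecture standard time.
Daylight saving runs 10 November 2019 – 10 February 2020; the standard-time date in Zelund Prefecture, March 24, 2020, is outside that window, so Zelund Prefecture is on standard time at UTC+12:00.
01:50 UTC + 12h = 13:50 Zelund Prefecture.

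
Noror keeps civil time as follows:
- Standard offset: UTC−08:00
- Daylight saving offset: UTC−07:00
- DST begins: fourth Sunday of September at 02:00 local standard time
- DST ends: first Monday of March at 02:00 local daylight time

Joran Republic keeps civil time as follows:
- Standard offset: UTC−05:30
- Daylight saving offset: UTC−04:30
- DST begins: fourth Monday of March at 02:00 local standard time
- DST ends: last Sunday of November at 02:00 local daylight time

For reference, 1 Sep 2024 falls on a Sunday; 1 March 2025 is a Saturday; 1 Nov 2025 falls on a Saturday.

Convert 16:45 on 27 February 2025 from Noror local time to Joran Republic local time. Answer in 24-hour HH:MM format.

1 September 2024 is a Sunday, so the first Sunday is September 1 and the fourth is September 22.
1 March 2025 is a Saturday, so the first Monday is March 3.
Daylight saving runs 22 September 2024 – 3 March 2025; 27 February 2025 is inside that window, so Noror is at UTC−07:00.
16:45 Noror + 7h = 23:45 UTC.
1 March 2025 is a Saturday, so the first Monday is March 3 and the fourth is March 24.
1 November 2025 is a Saturday, so Sundays fall on 2, 9, 16, 23, 30; the last is November 30.
At the standard offset (UTC−05:30), 23:45 UTC − 5h30m = 18:15 Joran Republic standard time.
Daylight saving runs 24 March – 30 November; the standard-time date in Joran Republic, 27 February 2025, is outside that window, so Joran Republic is on standard time at UTC−05:30.
23:45 UTC − 5h30m = 18:15 Joran Republic.

18:15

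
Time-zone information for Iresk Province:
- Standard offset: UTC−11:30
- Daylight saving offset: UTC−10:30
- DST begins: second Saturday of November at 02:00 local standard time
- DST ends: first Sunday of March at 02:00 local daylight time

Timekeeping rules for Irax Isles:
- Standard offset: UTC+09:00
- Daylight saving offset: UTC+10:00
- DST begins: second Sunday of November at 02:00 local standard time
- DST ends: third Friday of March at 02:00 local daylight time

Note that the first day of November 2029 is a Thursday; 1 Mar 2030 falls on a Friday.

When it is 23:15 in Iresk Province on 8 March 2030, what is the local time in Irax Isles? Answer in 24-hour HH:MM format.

20:45

1 November 2029 is a Thursday, so the first Saturday is November 3 and the second is November 10.
1 March 2030 is a Friday, so the first Sunday is March 3.
8 March 2030 is outside the daylight-saving period (10 November 2029 – 3 March 2030), so Iresk Province is on standard time, UTC−11:30.
23:15 Iresk Province + 11h30m = 10:45 UTC (rolling into the next day, 9 March 2030).
1 November 2029 is a Thursday, so the first Sunday is November 4 and the second is November 11.
1 March 2030 is a Friday, so the first Friday is March 1 and the third is March 15.
At the standard offset (UTC+09:00), 10:45 UTC + 9h = 19:45 Irax Isles standard time.
The standard-time date in Irax Isles, 9 March 2030, lies within the daylight-saving period (11 November 2029 – 15 March 2030), so Irax Isles is on daylight time, UTC+10:00.
10:45 UTC + 10h = 20:45 Irax Isles.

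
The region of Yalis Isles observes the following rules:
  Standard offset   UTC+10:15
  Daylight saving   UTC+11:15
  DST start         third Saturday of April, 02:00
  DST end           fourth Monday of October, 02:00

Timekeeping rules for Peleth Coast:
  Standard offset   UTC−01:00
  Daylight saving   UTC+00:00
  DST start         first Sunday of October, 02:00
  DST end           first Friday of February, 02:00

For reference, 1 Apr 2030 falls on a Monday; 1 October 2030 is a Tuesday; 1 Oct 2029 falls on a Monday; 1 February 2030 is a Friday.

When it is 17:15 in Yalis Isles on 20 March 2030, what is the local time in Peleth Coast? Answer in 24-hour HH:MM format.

1 April 2030 is a Monday, so the first Saturday is April 6 and the third is April 20.
1 October 2030 is a Tuesday, so the first Monday is October 7 and the fourth is October 28.
Daylight saving runs 20 April – 28 October; 20 March 2030 is outside that window, so Yalis Isles is on standard time at UTC+10:15.
17:15 Yalis Isles − 10h15m = 07:00 UTC.
1 October 2029 is a Monday, so the first Sunday is October 7.
1 February 2030 is a Friday, so the first Friday is February 1.
At the standard offset (UTC−01:00), 07:00 UTC − 1h = 06:00 Peleth Coast standard time.
The standard-time date in Peleth Coast, 20 March 2030, does not fall between 7 October 2029 and 1 February 2030, so daylight saving is not in effect and Peleth Coast is at UTC−01:00.
07:00 UTC − 1h = 06:00 Peleth Coast.

06:00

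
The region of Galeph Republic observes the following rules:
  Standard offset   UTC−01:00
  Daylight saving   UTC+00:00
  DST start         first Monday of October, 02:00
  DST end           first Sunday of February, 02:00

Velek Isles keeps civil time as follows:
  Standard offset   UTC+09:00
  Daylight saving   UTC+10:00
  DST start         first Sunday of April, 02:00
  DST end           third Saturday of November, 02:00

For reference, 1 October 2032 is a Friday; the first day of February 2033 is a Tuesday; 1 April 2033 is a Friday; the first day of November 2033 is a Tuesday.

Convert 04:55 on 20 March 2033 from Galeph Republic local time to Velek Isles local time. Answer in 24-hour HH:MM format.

14:55

1 October 2032 is a Friday, so the first Monday is October 4.
1 February 2033 is a Tuesday, so the first Sunday is February 6.
20 March 2033 does not fall between 4 October 2032 and 6 February 2033, so daylight saving is not in effect and Galeph Republic is at UTC−01:00.
04:55 Galeph Republic + 1h = 05:55 UTC.
1 April 2033 is a Friday, so the first Sunday is April 3.
1 November 2033 is a Tuesday, so the first Saturday is November 5 and the third is November 19.
At the standard offset (UTC+09:00), 05:55 UTC + 9h = 14:55 Velek Isles standard time.
Daylight saving runs 3 April – 19 November; the standard-time date in Velek Isles, 20 March 2033, is outside that window, so Velek Isles is on standard time at UTC+09:00.
05:55 UTC + 9h = 14:55 Velek Isles.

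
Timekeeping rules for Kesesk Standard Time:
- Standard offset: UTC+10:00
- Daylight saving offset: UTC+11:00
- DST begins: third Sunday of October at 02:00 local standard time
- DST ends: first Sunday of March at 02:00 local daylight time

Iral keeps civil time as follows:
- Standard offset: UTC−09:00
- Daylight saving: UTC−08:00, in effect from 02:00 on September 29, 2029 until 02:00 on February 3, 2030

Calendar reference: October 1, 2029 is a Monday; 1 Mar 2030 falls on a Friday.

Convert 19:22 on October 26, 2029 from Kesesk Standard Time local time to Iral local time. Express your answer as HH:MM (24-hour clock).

00:22

1 October 2029 is a Monday, so the first Sunday is October 7 and the third is October 21.
1 March 2030 is a Friday, so the first Sunday is March 3.
October 26, 2029 falls between 21 October 2029 and 3 March 2030, so daylight saving is in effect and Kesesk Standard Time is at UTC+11:00.
19:22 Kesesk Standard Time − 11h = 08:22 UTC.
At the standard offset (UTC−09:00), 08:22 UTC − 9h = 23:22 Iral standard time (rolling into the previous day, 25 October 2029).
The standard-time date in Iral, October 25, 2029, falls between 29 September 2029 and 3 February 2030, so daylight saving is in effect and Iral is at UTC−08:00.
08:22 UTC − 8h = 00:22 Iral.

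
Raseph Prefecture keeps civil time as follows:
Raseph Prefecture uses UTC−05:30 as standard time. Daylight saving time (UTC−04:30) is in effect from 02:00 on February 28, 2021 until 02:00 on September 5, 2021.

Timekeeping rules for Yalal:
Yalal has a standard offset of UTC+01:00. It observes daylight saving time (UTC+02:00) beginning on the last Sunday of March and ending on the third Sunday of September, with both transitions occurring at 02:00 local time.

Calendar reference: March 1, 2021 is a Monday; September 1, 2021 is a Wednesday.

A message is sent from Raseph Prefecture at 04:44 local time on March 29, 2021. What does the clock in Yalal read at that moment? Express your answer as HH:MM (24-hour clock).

March 29, 2021 lies within the daylight-saving period (28 February – 5 September), so Raseph Prefecture is on daylight time, UTC−04:30.
04:44 Raseph Prefecture + 4h30m = 09:14 UTC.
1 March 2021 is a Monday, so Sundays fall on 7, 14, 21, 28; the last is March 28.
1 September 2021 is a Wednesday, so the first Sunday is September 5 and the third is September 19.
At the standard offset (UTC+01:00), 09:14 UTC + 1h = 10:14 Yalal standard time.
Daylight saving runs 28 March – 19 September; the standard-time date in Yalal, March 29, 2021, is inside that window, so Yalal is at UTC+02:00.
09:14 UTC + 2h = 11:14 Yalal.

11:14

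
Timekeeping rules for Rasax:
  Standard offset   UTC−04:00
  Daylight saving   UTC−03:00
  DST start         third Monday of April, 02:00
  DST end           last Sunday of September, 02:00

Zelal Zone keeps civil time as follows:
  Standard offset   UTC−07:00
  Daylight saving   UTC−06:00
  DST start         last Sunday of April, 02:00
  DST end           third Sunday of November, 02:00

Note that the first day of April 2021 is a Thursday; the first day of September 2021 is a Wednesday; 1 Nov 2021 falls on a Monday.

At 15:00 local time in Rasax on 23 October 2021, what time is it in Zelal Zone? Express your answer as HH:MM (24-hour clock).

1 April 2021 is a Thursday, so the first Monday is April 5 and the third is April 19.
1 September 2021 is a Wednesday, so Sundays fall on 5, 12, 19, 26; the last is September 26.
23 October 2021 does not fall between 19 April and 26 September, so daylight saving is not in effect and Rasax is at UTC−04:00.
15:00 Rasax + 4h = 19:00 UTC.
1 April 2021 is a Thursday, so Sundays fall on 4, 11, 18, 25; the last is April 25.
1 November 2021 is a Monday, so the first Sunday is November 7 and the third is November 21.
At the standard offset (UTC−07:00), 19:00 UTC − 7h = 12:00 Zelal Zone standard time.
The standard-time date in Zelal Zone, 23 October 2021, lies within the daylight-saving period (25 April – 21 November), so Zelal Zone is on daylight time, UTC−06:00.
19:00 UTC − 6h = 13:00 Zelal Zone.

13:00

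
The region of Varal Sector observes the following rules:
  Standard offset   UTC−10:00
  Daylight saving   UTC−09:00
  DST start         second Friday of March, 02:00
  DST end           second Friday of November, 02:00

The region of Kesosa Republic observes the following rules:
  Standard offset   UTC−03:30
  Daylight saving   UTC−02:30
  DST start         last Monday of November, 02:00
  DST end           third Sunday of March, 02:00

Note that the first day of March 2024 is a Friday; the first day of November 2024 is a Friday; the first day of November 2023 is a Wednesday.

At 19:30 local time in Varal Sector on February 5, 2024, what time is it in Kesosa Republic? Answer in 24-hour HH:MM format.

03:00

1 March 2024 is a Friday, so the first Friday is March 1 and the second is March 8.
1 November 2024 is a Friday, so the first Friday is November 1 and the second is November 8.
Daylight saving runs 8 March – 8 November; February 5, 2024 is outside that window, so Varal Sector is on standard time at UTC−10:00.
19:30 Varal Sector + 10h = 05:30 UTC (rolling into the next day, 6 February 2024).
1 November 2023 is a Wednesday, so Mondays fall on 6, 13, 20, 27; the last is November 27.
1 March 2024 is a Friday, so the first Sunday is March 3 and the third is March 17.
At the standard offset (UTC−03:30), 05:30 UTC − 3h30m = 02:00 Kesosa Republic standard time.
The standard-time date in Kesosa Republic, February 6, 2024, lies within the daylight-saving period (27 November 2023 – 17 March 2024), so Kesosa Republic is on daylight time, UTC−02:30.
05:30 UTC − 2h30m = 03:00 Kesosa Republic.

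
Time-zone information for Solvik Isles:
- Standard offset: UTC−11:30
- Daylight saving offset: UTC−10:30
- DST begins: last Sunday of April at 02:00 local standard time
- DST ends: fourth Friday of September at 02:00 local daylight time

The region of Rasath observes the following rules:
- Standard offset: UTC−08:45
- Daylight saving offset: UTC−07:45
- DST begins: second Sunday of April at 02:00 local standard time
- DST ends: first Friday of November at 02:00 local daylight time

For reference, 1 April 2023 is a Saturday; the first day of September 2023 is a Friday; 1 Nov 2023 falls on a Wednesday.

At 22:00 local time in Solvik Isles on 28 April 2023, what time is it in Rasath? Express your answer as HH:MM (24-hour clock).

01:45

1 April 2023 is a Saturday, so Sundays fall on 2, 9, 16, 23, 30; the last is April 30.
1 September 2023 is a Friday, so the first Friday is September 1 and the fourth is September 22.
28 April 2023 does not fall between 30 April and 22 September, so daylight saving is not in effect and Solvik Isles is at UTC−11:30.
22:00 Solvik Isles + 11h30m = 09:30 UTC (rolling into the next day, 29 April 2023).
1 April 2023 is a Saturday, so the first Sunday is April 2 and the second is April 9.
1 November 2023 is a Wednesday, so the first Friday is November 3.
At the standard offset (UTC−08:45), 09:30 UTC − 8h45m = 00:45 Rasath standard time.
The standard-time date in Rasath, 29 April 2023, falls between 9 April and 3 November, so daylight saving is in effect and Rasath is at UTC−07:45.
09:30 UTC − 7h45m = 01:45 Rasath.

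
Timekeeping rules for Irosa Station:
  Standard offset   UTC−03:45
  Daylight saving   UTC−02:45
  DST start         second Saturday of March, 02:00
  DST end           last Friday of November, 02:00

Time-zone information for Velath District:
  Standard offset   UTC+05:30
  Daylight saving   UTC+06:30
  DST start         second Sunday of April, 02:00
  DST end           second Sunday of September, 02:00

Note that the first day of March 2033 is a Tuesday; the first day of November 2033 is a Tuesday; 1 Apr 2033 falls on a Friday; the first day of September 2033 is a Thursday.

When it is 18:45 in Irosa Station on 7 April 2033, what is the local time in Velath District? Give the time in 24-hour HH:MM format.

03:00

1 March 2033 is a Tuesday, so the first Saturday is March 5 and the second is March 12.
1 November 2033 is a Tuesday, so Fridays fall on 4, 11, 18, 25; the last is November 25.
Daylight saving runs 12 March – 25 November; 7 April 2033 is inside that window, so Irosa Station is at UTC−02:45.
18:45 Irosa Station + 2h45m = 21:30 UTC.
1 April 2033 is a Friday, so the first Sunday is April 3 and the second is April 10.
1 September 2033 is a Thursday, so the first Sunday is September 4 and the second is September 11.
At the standard offset (UTC+05:30), 21:30 UTC + 5h30m = 03:00 Velath District standard time (rolling into the next day, 8 April 2033).
The standard-time date in Velath District, 8 April 2033, is outside the daylight-saving period (10 April – 11 September), so Velath District is on standard time, UTC+05:30.
21:30 UTC + 5h30m = 03:00 Velath District (rolling into the next day, 8 April 2033).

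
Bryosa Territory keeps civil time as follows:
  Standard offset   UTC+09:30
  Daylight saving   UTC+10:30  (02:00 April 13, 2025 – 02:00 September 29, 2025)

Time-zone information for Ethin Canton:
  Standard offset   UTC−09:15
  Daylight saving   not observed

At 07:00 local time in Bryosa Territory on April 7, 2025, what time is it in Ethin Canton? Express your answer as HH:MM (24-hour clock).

12:15

April 7, 2025 is outside the daylight-saving period (13 April – 29 September), so Bryosa Territory is on standard time, UTC+09:30.
07:00 Bryosa Territory − 9h30m = 21:30 UTC (rolling into the previous day, 6 April 2025).
Ethin Canton stays on UTC−09:15 all year.
21:30 UTC − 9h15m = 12:15 Ethin Canton.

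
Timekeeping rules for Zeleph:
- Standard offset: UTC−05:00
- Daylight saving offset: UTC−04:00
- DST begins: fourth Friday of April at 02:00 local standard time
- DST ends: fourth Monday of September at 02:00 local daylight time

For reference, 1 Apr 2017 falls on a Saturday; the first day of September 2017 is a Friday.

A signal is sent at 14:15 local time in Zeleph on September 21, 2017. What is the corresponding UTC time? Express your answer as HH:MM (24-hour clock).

1 April 2017 is a Saturday, so the first Friday is April 7 and the fourth is April 28.
1 September 2017 is a Friday, so the first Monday is September 4 and the fourth is September 25.
Daylight saving runs 28 April – 25 September; September 21, 2017 is inside that window, so Zeleph is at UTC−04:00.
14:15 local + 4h = 18:15 UTC.

18:15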